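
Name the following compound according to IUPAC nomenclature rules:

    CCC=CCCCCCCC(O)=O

The longest carbon chain that includes the –COOH group and the multiple bond has 11 carbons, so the parent hydride is undecane.
The highest-priority functional group is a carboxylic acid (terminal –COOH), so the name ends in -oic acid.
A C=C double bond in the chain gives the infix -ene-.
Choose the numbering such that the carboxylic acid carbon is C-1 by definition.
This places the double bond between C-8 and C-9.
The name is undec-8-enoic acid.

undec-8-enoic acid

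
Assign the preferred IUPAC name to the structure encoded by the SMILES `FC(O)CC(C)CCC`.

1-fluoro-3-methylhexan-1-ol

The longest chain bearing the –OH group is 6 carbons long (hexane).
An alcohol (–OH) is the principal characteristic group, giving the suffix -ol.
Choose the numbering such that numbering from this end puts the hydroxyl group at C-1 rather than C-6.
With this numbering: the hydroxyl at C-1; a fluoro group at C-1; a methyl group at C-3.
Prefixes are listed alphabetically: fluoro, methyl.
Putting it together: 1-fluoro-3-methylhexan-1-ol.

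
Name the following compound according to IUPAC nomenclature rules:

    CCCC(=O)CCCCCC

decan-4-one

Counting along the main chain through the carbonyl gives 10 carbons: the parent is decane.
A ketone (C=O on an internal carbon) is the principal characteristic group, giving the suffix -one.
The numbering direction is chosen so that numbering from this end puts the carbonyl group at C-4 rather than C-7.
With this numbering: the carbonyl at C-4.
Assembling the pieces gives decan-4-one.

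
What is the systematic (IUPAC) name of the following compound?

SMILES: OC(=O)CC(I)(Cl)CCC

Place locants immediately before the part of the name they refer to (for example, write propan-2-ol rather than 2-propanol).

3-chloro-3-iodohexanoic acid

The longest chain bearing the –COOH group is 6 carbons long (hexane).
A carboxylic acid (terminal –COOH) is the principal characteristic group, giving the suffix -oic acid.
Choose the numbering such that the carboxylic acid carbon is C-1 by definition.
That gives a chloro group at C-3; an iodo group at C-3.
Substituent prefixes are cited in alphabetical order (multiplying prefixes like di-/tri- are ignored for ordering).
The name is 3-chloro-3-iodohexanoic acid.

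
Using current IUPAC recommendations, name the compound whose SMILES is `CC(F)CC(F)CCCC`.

2,4-difluorooctane

The longest continuous carbon chain has 8 atoms, so the parent hydride is octane.
The numbering direction is chosen so that the substituent locant set {2,4} is lower than {5,7} at the first point of difference.
With this numbering: fluoro groups at C-2 and C-4.
The name is 2,4-difluorooctane.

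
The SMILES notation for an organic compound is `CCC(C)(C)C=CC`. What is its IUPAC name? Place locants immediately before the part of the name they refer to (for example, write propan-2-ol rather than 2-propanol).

4,4-dimethylhex-2-ene

The longest carbon chain that includes the multiple bond has 6 carbons, so the parent hydride is hexane.
The chain contains a C=C double bond, so the unsaturation ending is -ene.
The numbering direction is chosen so that numbering from this end puts the double bond at C-2 rather than C-4.
This places the double bond between C-2 and C-3; two methyl groups at C-4.
Putting it together: 4,4-dimethylhex-2-ene.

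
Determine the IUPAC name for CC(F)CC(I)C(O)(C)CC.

The longest chain bearing the –OH group is 7 carbons long (heptane).
An alcohol (–OH) is the principal characteristic group, giving the suffix -ol.
Choose the numbering such that numbering from this end puts the hydroxyl group at C-3 rather than C-5.
That gives the hydroxyl at C-3; a fluoro group at C-6; an iodo group at C-4; a methyl group at C-3.
The substituents are ordered alphabetically, ignoring any di-/tri- multipliers.
The name is 6-fluoro-4-iodo-3-methylheptan-3-ol.

6-fluoro-4-iodo-3-methylheptan-3-ol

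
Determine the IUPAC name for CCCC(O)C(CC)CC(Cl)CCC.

7-chloro-5-ethyldecan-4-ol

The longest carbon chain that includes the –OH group has 10 carbons, so the parent hydride is decane.
The principal characteristic group is an alcohol (–OH), named with the suffix -ol.
The numbering direction is chosen so that numbering from this end puts the hydroxyl group at C-4 rather than C-7.
With this numbering: the hydroxyl at C-4; a chloro group at C-7; an ethyl group at C-5.
The substituents are ordered alphabetically, ignoring any di-/tri- multipliers.
Assembling the pieces gives 7-chloro-5-ethyldecan-4-ol.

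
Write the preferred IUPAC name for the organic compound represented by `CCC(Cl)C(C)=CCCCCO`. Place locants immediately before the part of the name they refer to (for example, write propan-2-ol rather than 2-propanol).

Counting along the main chain through the –OH group and the multiple bond gives 9 carbons: the parent is nonane.
The highest-priority functional group is an alcohol (–OH), so the name ends in -ol.
There is one C=C double bond, indicated by the ending -ene.
Choose the numbering such that numbering from this end puts the hydroxyl group at C-1 rather than C-9.
That gives the hydroxyl at C-1; the double bond between C-5 and C-6; a chloro group at C-7; a methyl group at C-6.
Substituent prefixes are cited in alphabetical order (multiplying prefixes like di-/tri- are ignored for ordering).
Putting it together: 7-chloro-6-methylnon-5-en-1-ol.

7-chloro-6-methylnon-5-en-1-ol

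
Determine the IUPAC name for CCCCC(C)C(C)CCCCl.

The parent chain contains 9 carbons (nonane).
Choose the numbering such that the substituent locant set {1,4,5} is lower than {5,6,9} at the first point of difference.
That gives a chloro group at C-1; methyl groups at C-4 and C-5.
Substituent prefixes are cited in alphabetical order (multiplying prefixes like di-/tri- are ignored for ordering).
Putting it together: 1-chloro-4,5-dimethylnonane.

1-chloro-4,5-dimethylnonane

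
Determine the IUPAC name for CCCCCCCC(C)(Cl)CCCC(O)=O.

5-chloro-5-methyldodecanoic acid

The longest carbon chain that includes the –COOH group has 12 carbons, so the parent hydride is dodecane.
The principal characteristic group is a carboxylic acid (terminal –COOH), named with the suffix -oic acid.
Number the chain so that the carboxylic acid carbon is C-1 by definition.
With this numbering: a chloro group at C-5; a methyl group at C-5.
The substituents are ordered alphabetically, ignoring any di-/tri- multipliers.
The name is 5-chloro-5-methyldodecanoic acid.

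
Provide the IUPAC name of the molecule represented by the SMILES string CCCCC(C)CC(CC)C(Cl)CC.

3-chloro-4-ethyl-6-methyldecane

The longest carbon chain is 10 atoms: the parent is decane.
Number the chain so that the substituent locant set {3,4,6} is lower than {5,7,8} at the first point of difference.
With this numbering: a chloro group at C-3; an ethyl group at C-4; a methyl group at C-6.
Prefixes are listed alphabetically: chloro, ethyl, methyl.
The name is 3-chloro-4-ethyl-6-methyldecane.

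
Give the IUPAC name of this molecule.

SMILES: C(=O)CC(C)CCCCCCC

The longest carbon chain that includes the –CHO group has 10 carbons, so the parent hydride is decane.
The highest-priority functional group is an aldehyde (terminal –CHO), so the name ends in -al.
The numbering direction is chosen so that the aldehyde carbon is C-1 by definition.
With this numbering: a methyl group at C-3.
Assembling the pieces gives 3-methyldecanal.

3-methyldecanal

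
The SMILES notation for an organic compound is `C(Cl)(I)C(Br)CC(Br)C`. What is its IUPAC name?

2,4-dibromo-1-chloro-1-iodopentane

The longest carbon chain is 5 atoms: the parent is pentane.
Choose the numbering such that the substituent locant set {1,1,2,4} is lower than {2,4,5,5} at the first point of difference.
This places bromo groups at C-2 and C-4; a chloro group at C-1; an iodo group at C-1.
The substituents are ordered alphabetically, ignoring any di-/tri- multipliers.
Putting it together: 2,4-dibromo-1-chloro-1-iodopentane.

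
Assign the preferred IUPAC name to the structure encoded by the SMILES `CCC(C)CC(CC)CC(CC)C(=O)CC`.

The longest chain bearing the carbonyl is 10 carbons long (decane).
A ketone (C=O on an internal carbon) is the principal characteristic group, giving the suffix -one.
The numbering direction is chosen so that numbering from this end puts the carbonyl group at C-3 rather than C-8.
This places the carbonyl at C-3; ethyl groups at C-4 and C-6; a methyl group at C-8.
The substituents are ordered alphabetically, ignoring any di-/tri- multipliers.
Putting it together: 4,6-diethyl-8-methyldecan-3-one.

4,6-diethyl-8-methyldecan-3-one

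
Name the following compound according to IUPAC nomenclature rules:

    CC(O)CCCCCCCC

Counting along the main chain through the –OH group gives 10 carbons: the parent is decane.
The highest-priority functional group is an alcohol (–OH), so the name ends in -ol.
The numbering direction is chosen so that numbering from this end puts the hydroxyl group at C-2 rather than C-9.
This places the hydroxyl at C-2.
The name is decan-2-ol.

decan-2-ol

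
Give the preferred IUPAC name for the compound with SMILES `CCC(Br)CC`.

3-bromopentane

The longest continuous carbon chain has 5 atoms, so the parent hydride is pentane.
Numbering from either end gives identical locants here.
With this numbering: a bromo group at C-3.
The name is 3-bromopentane.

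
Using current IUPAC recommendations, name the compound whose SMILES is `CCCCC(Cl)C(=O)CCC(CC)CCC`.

Counting along the main chain through the carbonyl gives 12 carbons: the parent is dodecane.
The principal characteristic group is a ketone (C=O on an internal carbon), named with the suffix -one.
Choose the numbering such that numbering from this end puts the carbonyl group at C-6 rather than C-7.
That gives the carbonyl at C-6; a chloro group at C-5; an ethyl group at C-9.
The substituents are ordered alphabetically, ignoring any di-/tri- multipliers.
The name is 5-chloro-9-ethyldodecan-6-one.

5-chloro-9-ethyldodecan-6-one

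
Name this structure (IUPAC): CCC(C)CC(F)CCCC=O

The longest carbon chain that includes the –CHO group has 9 carbons, so the parent hydride is nonane.
The principal characteristic group is an aldehyde (terminal –CHO), named with the suffix -al.
Choose the numbering such that the aldehyde carbon is C-1 by definition.
That gives a fluoro group at C-5; a methyl group at C-7.
The substituents are ordered alphabetically, ignoring any di-/tri- multipliers.
The name is 5-fluoro-7-methylnonanal.

5-fluoro-7-methylnonanal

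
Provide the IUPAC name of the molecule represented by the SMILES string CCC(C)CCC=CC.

6-methyloct-2-ene

Counting along the main chain through the multiple bond gives 8 carbons: the parent is octane.
A C=C double bond in the chain gives the infix -ene-.
Choose the numbering such that numbering from this end puts the double bond at C-2 rather than C-6.
This places the double bond between C-2 and C-3; a methyl group at C-6.
The name is 6-methyloct-2-ene.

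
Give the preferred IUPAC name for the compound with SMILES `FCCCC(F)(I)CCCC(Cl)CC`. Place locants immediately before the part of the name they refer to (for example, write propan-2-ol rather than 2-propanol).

8-chloro-1,4-difluoro-4-iododecane

The parent chain contains 10 carbons (decane).
Number the chain so that the substituent locant set {1,4,4,8} is lower than {3,7,7,10} at the first point of difference.
That gives a chloro group at C-8; fluoro groups at C-1 and C-4; an iodo group at C-4.
The substituents are ordered alphabetically, ignoring any di-/tri- multipliers.
Assembling the pieces gives 8-chloro-1,4-difluoro-4-iododecane.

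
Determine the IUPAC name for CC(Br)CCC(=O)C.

5-bromohexan-2-one

Counting along the main chain through the carbonyl gives 6 carbons: the parent is hexane.
A ketone (C=O on an internal carbon) is the principal characteristic group, giving the suffix -one.
The numbering direction is chosen so that numbering from this end puts the carbonyl group at C-2 rather than C-5.
This places the carbonyl at C-2; a bromo group at C-5.
Putting it together: 5-bromohexan-2-one.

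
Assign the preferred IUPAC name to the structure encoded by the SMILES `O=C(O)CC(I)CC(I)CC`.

3,5-diiodoheptanoic acid

The longest chain bearing the –COOH group is 7 carbons long (heptane).
A carboxylic acid (terminal –COOH) is the principal characteristic group, giving the suffix -oic acid.
The numbering direction is chosen so that the carboxylic acid carbon is C-1 by definition.
With this numbering: iodo groups at C-3 and C-5.
The name is 3,5-diiodoheptanoic acid.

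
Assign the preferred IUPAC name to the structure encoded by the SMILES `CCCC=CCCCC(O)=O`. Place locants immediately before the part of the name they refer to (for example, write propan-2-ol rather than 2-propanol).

The longest chain bearing the –COOH group and the multiple bond is 9 carbons long (nonane).
The principal characteristic group is a carboxylic acid (terminal –COOH), named with the suffix -oic acid.
A C=C double bond in the chain gives the infix -ene-.
Number the chain so that the carboxylic acid carbon is C-1 by definition.
This places the double bond between C-5 and C-6.
The name is non-5-enoic acid.

non-5-enoic acid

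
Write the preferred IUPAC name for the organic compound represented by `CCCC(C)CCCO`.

4-methylheptan-1-ol

The longest carbon chain that includes the –OH group has 7 carbons, so the parent hydride is heptane.
An alcohol (–OH) is the principal characteristic group, giving the suffix -ol.
The numbering direction is chosen so that numbering from this end puts the hydroxyl group at C-1 rather than C-7.
This places the hydroxyl at C-1; a methyl group at C-4.
Putting it together: 4-methylheptan-1-ol.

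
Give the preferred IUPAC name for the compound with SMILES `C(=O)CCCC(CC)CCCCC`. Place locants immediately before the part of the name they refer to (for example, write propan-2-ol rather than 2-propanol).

The longest carbon chain that includes the –CHO group has 10 carbons, so the parent hydride is decane.
The highest-priority functional group is an aldehyde (terminal –CHO), so the name ends in -al.
The numbering direction is chosen so that the aldehyde carbon is C-1 by definition.
With this numbering: an ethyl group at C-5.
The name is 5-ethyldecanal.

5-ethyldecanal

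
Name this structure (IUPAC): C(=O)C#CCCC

hex-2-ynal

The longest chain bearing the –CHO group and the multiple bond is 6 carbons long (hexane).
The highest-priority functional group is an aldehyde (terminal –CHO), so the name ends in -al.
A C≡C triple bond in the chain gives the infix -yne-.
Number the chain so that the aldehyde carbon is C-1 by definition.
This places the triple bond between C-2 and C-3.
Assembling the pieces gives hex-2-ynal.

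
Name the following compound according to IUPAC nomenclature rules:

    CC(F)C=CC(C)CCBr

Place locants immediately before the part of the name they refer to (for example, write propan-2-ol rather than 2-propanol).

7-bromo-2-fluoro-5-methylhept-3-ene

Counting along the main chain through the multiple bond gives 7 carbons: the parent is heptane.
A C=C double bond in the chain gives the infix -ene-.
The numbering direction is chosen so that numbering from this end puts the double bond at C-3 rather than C-4.
With this numbering: the double bond between C-3 and C-4; a bromo group at C-7; a fluoro group at C-2; a methyl group at C-5.
Prefixes are listed alphabetically: bromo, fluoro, methyl.
Putting it together: 7-bromo-2-fluoro-5-methylhept-3-ene.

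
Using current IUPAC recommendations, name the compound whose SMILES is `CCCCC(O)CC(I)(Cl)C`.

The longest chain bearing the –OH group is 8 carbons long (octane).
The principal characteristic group is an alcohol (–OH), named with the suffix -ol.
Choose the numbering such that numbering from this end puts the hydroxyl group at C-4 rather than C-5.
This places the hydroxyl at C-4; a chloro group at C-2; an iodo group at C-2.
Substituent prefixes are cited in alphabetical order (multiplying prefixes like di-/tri- are ignored for ordering).
Putting it together: 2-chloro-2-iodooctan-4-ol.

2-chloro-2-iodooctan-4-ol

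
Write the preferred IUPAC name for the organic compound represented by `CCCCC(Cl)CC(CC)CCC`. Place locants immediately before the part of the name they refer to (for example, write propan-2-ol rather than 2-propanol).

The longest carbon chain is 10 atoms: the parent is decane.
Number the chain so that the substituent locant set {4,6} is lower than {5,7} at the first point of difference.
With this numbering: a chloro group at C-6; an ethyl group at C-4.
Prefixes are listed alphabetically: chloro, ethyl.
Putting it together: 6-chloro-4-ethyldecane.

6-chloro-4-ethyldecane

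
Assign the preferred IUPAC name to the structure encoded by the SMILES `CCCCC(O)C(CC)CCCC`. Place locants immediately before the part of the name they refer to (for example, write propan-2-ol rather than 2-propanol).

6-ethyldecan-5-ol

Counting along the main chain through the –OH group gives 10 carbons: the parent is decane.
The highest-priority functional group is an alcohol (–OH), so the name ends in -ol.
The numbering direction is chosen so that numbering from this end puts the hydroxyl group at C-5 rather than C-6.
That gives the hydroxyl at C-5; an ethyl group at C-6.
The name is 6-ethyldecan-5-ol.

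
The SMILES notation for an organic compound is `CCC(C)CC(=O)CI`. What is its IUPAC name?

1-iodo-4-methylhexan-2-one

The longest carbon chain that includes the carbonyl has 6 carbons, so the parent hydride is hexane.
The principal characteristic group is a ketone (C=O on an internal carbon), named with the suffix -one.
Number the chain so that numbering from this end puts the carbonyl group at C-2 rather than C-5.
This places the carbonyl at C-2; an iodo group at C-1; a methyl group at C-4.
Prefixes are listed alphabetically: iodo, methyl.
Putting it together: 1-iodo-4-methylhexan-2-one.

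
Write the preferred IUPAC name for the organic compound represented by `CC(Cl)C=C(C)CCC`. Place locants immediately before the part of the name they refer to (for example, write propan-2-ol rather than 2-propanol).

Counting along the main chain through the multiple bond gives 7 carbons: the parent is heptane.
There is one C=C double bond, indicated by the ending -ene.
Number the chain so that numbering from this end puts the double bond at C-3 rather than C-4.
This places the double bond between C-3 and C-4; a chloro group at C-2; a methyl group at C-4.
Substituent prefixes are cited in alphabetical order (multiplying prefixes like di-/tri- are ignored for ordering).
Assembling the pieces gives 2-chloro-4-methylhept-3-ene.

2-chloro-4-methylhept-3-ene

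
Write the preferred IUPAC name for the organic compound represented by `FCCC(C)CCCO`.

6-fluoro-4-methylhexan-1-ol

The longest carbon chain that includes the –OH group has 6 carbons, so the parent hydride is hexane.
An alcohol (–OH) is the principal characteristic group, giving the suffix -ol.
The numbering direction is chosen so that numbering from this end puts the hydroxyl group at C-1 rather than C-6.
This places the hydroxyl at C-1; a fluoro group at C-6; a methyl group at C-4.
The substituents are ordered alphabetically, ignoring any di-/tri- multipliers.
The name is 6-fluoro-4-methylhexan-1-ol.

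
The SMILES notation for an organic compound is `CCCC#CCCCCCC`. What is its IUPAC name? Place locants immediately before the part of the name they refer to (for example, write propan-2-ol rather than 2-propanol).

Counting along the main chain through the multiple bond gives 11 carbons: the parent is undecane.
A C≡C triple bond in the chain gives the infix -yne-.
Number the chain so that numbering from this end puts the triple bond at C-4 rather than C-7.
This places the triple bond between C-4 and C-5.
The name is undec-4-yne.

undec-4-yne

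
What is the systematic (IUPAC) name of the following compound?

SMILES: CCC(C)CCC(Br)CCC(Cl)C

5-bromo-2-chloro-8-methyldecane

The longest carbon chain is 10 atoms: the parent is decane.
Number the chain so that the substituent locant set {2,5,8} is lower than {3,6,9} at the first point of difference.
That gives a bromo group at C-5; a chloro group at C-2; a methyl group at C-8.
Substituent prefixes are cited in alphabetical order (multiplying prefixes like di-/tri- are ignored for ordering).
Putting it together: 5-bromo-2-chloro-8-methyldecane.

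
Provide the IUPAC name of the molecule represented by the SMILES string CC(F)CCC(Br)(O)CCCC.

5-bromo-2-fluorononan-5-ol

Counting along the main chain through the –OH group gives 9 carbons: the parent is nonane.
The principal characteristic group is an alcohol (–OH), named with the suffix -ol.
Number the chain so that the substituent locant set {2,5} is lower than {5,8} at the first point of difference.
That gives the hydroxyl at C-5; a bromo group at C-5; a fluoro group at C-2.
Prefixes are listed alphabetically: bromo, fluoro.
Assembling the pieces gives 5-bromo-2-fluorononan-5-ol.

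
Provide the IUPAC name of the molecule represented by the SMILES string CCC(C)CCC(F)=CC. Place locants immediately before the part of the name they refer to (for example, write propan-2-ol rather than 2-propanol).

Counting along the main chain through the multiple bond gives 8 carbons: the parent is octane.
The chain contains a C=C double bond, so the unsaturation ending is -ene.
The numbering direction is chosen so that numbering from this end puts the double bond at C-2 rather than C-6.
This places the double bond between C-2 and C-3; a fluoro group at C-3; a methyl group at C-6.
The substituents are ordered alphabetically, ignoring any di-/tri- multipliers.
Putting it together: 3-fluoro-6-methyloct-2-ene.

3-fluoro-6-methyloct-2-ene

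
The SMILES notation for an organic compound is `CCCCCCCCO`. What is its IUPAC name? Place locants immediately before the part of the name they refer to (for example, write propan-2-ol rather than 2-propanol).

The longest chain bearing the –OH group is 8 carbons long (octane).
An alcohol (–OH) is the principal characteristic group, giving the suffix -ol.
Number the chain so that numbering from this end puts the hydroxyl group at C-1 rather than C-8.
This places the hydroxyl at C-1.
The name is octan-1-ol.

octan-1-ol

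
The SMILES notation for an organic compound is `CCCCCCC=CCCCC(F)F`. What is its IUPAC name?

Counting along the main chain through the multiple bond gives 12 carbons: the parent is dodecane.
A C=C double bond in the chain gives the infix -ene-.
Number the chain so that numbering from this end puts the double bond at C-5 rather than C-7.
This places the double bond between C-5 and C-6; two fluoro groups at C-1.
Putting it together: 1,1-difluorododec-5-ene.

1,1-difluorododec-5-ene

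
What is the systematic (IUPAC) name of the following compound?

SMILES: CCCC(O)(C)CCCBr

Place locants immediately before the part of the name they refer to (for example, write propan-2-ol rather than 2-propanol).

The longest carbon chain that includes the –OH group has 7 carbons, so the parent hydride is heptane.
An alcohol (–OH) is the principal characteristic group, giving the suffix -ol.
Choose the numbering such that the substituent locant set {1,4} is lower than {4,7} at the first point of difference.
This places the hydroxyl at C-4; a bromo group at C-1; a methyl group at C-4.
Prefixes are listed alphabetically: bromo, methyl.
Putting it together: 1-bromo-4-methylheptan-4-ol.

1-bromo-4-methylheptan-4-ol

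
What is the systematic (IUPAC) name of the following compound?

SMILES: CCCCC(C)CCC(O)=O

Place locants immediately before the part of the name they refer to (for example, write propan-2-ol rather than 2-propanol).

4-methyloctanoic acid

The longest chain bearing the –COOH group is 8 carbons long (octane).
The highest-priority functional group is a carboxylic acid (terminal –COOH), so the name ends in -oic acid.
Number the chain so that the carboxylic acid carbon is C-1 by definition.
With this numbering: a methyl group at C-4.
Putting it together: 4-methyloctanoic acid.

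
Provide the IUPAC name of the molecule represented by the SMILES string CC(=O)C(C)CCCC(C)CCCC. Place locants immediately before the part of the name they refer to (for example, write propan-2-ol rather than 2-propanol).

3,7-dimethylundecan-2-one

The longest chain bearing the carbonyl is 11 carbons long (undecane).
The principal characteristic group is a ketone (C=O on an internal carbon), named with the suffix -one.
Number the chain so that numbering from this end puts the carbonyl group at C-2 rather than C-10.
With this numbering: the carbonyl at C-2; methyl groups at C-3 and C-7.
Putting it together: 3,7-dimethylundecan-2-one.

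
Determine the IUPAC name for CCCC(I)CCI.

The longest carbon chain is 6 atoms: the parent is hexane.
The numbering direction is chosen so that the substituent locant set {1,3} is lower than {4,6} at the first point of difference.
This places iodo groups at C-1 and C-3.
Assembling the pieces gives 1,3-diiodohexane.

1,3-diiodohexane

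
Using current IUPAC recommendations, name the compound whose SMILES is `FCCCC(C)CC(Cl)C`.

6-chloro-1-fluoro-4-methylheptane

The longest carbon chain is 7 atoms: the parent is heptane.
Number the chain so that the substituent locant set {1,4,6} is lower than {2,4,7} at the first point of difference.
That gives a chloro group at C-6; a fluoro group at C-1; a methyl group at C-4.
The substituents are ordered alphabetically, ignoring any di-/tri- multipliers.
Assembling the pieces gives 6-chloro-1-fluoro-4-methylheptane.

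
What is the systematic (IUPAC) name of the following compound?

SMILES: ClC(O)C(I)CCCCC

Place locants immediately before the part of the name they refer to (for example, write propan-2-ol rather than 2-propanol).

1-chloro-2-iodoheptan-1-ol

The longest carbon chain that includes the –OH group has 7 carbons, so the parent hydride is heptane.
An alcohol (–OH) is the principal characteristic group, giving the suffix -ol.
Number the chain so that numbering from this end puts the hydroxyl group at C-1 rather than C-7.
That gives the hydroxyl at C-1; a chloro group at C-1; an iodo group at C-2.
Prefixes are listed alphabetically: chloro, iodo.
Assembling the pieces gives 1-chloro-2-iodoheptan-1-ol.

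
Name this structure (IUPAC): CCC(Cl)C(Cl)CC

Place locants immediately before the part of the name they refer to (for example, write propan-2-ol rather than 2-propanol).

3,4-dichlorohexane

The longest continuous carbon chain has 6 atoms, so the parent hydride is hexane.
The molecule is symmetric, so either numbering direction gives the same locants.
With this numbering: chloro groups at C-3 and C-4.
Assembling the pieces gives 3,4-dichlorohexane.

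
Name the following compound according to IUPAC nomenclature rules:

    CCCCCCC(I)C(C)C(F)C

2-fluoro-4-iodo-3-methyldecane

The parent chain contains 10 carbons (decane).
The numbering direction is chosen so that the substituent locant set {2,3,4} is lower than {7,8,9} at the first point of difference.
This places a fluoro group at C-2; an iodo group at C-4; a methyl group at C-3.
Prefixes are listed alphabetically: fluoro, iodo, methyl.
Assembling the pieces gives 2-fluoro-4-iodo-3-methyldecane.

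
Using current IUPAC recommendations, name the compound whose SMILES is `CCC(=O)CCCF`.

6-fluorohexan-3-one

The longest chain bearing the carbonyl is 6 carbons long (hexane).
A ketone (C=O on an internal carbon) is the principal characteristic group, giving the suffix -one.
The numbering direction is chosen so that numbering from this end puts the carbonyl group at C-3 rather than C-4.
With this numbering: the carbonyl at C-3; a fluoro group at C-6.
Assembling the pieces gives 6-fluorohexan-3-one.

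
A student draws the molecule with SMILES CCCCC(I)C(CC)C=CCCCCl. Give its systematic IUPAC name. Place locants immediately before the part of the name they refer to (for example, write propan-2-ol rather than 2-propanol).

The longest chain bearing the multiple bond is 11 carbons long (undecane).
A C=C double bond in the chain gives the infix -ene-.
Choose the numbering such that numbering from this end puts the double bond at C-4 rather than C-7.
That gives the double bond between C-4 and C-5; a chloro group at C-1; an ethyl group at C-6; an iodo group at C-7.
Substituent prefixes are cited in alphabetical order (multiplying prefixes like di-/tri- are ignored for ordering).
Assembling the pieces gives 1-chloro-6-ethyl-7-iodoundec-4-ene.

1-chloro-6-ethyl-7-iodoundec-4-ene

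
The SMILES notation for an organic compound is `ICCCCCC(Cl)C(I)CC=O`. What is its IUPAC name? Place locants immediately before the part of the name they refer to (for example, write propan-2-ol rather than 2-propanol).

4-chloro-3,9-diiodononanal

The longest carbon chain that includes the –CHO group has 9 carbons, so the parent hydride is nonane.
An aldehyde (terminal –CHO) is the principal characteristic group, giving the suffix -al.
Number the chain so that the aldehyde carbon is C-1 by definition.
This places a chloro group at C-4; iodo groups at C-3 and C-9.
Prefixes are listed alphabetically: chloro, iodo.
The name is 4-chloro-3,9-diiodononanal.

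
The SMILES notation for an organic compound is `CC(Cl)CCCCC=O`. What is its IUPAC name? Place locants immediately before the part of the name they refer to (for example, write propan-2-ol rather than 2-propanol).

Counting along the main chain through the –CHO group gives 7 carbons: the parent is heptane.
An aldehyde (terminal –CHO) is the principal characteristic group, giving the suffix -al.
Number the chain so that the aldehyde carbon is C-1 by definition.
With this numbering: a chloro group at C-6.
The name is 6-chloroheptanal.

6-chloroheptanal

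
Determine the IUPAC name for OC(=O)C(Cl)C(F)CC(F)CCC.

2-chloro-3,5-difluorooctanoic acid

The longest chain bearing the –COOH group is 8 carbons long (octane).
A carboxylic acid (terminal –COOH) is the principal characteristic group, giving the suffix -oic acid.
Choose the numbering such that the carboxylic acid carbon is C-1 by definition.
That gives a chloro group at C-2; fluoro groups at C-3 and C-5.
The substituents are ordered alphabetically, ignoring any di-/tri- multipliers.
The name is 2-chloro-3,5-difluorooctanoic acid.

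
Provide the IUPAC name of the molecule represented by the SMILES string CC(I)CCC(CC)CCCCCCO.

7-ethyl-10-iodoundecan-1-ol

The longest carbon chain that includes the –OH group has 11 carbons, so the parent hydride is undecane.
An alcohol (–OH) is the principal characteristic group, giving the suffix -ol.
Number the chain so that numbering from this end puts the hydroxyl group at C-1 rather than C-11.
That gives the hydroxyl at C-1; an ethyl group at C-7; an iodo group at C-10.
Prefixes are listed alphabetically: ethyl, iodo.
The name is 7-ethyl-10-iodoundecan-1-ol.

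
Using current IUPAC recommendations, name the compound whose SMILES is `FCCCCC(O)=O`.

The longest carbon chain that includes the –COOH group has 5 carbons, so the parent hydride is pentane.
The highest-priority functional group is a carboxylic acid (terminal –COOH), so the name ends in -oic acid.
Number the chain so that the carboxylic acid carbon is C-1 by definition.
With this numbering: a fluoro group at C-5.
Putting it together: 5-fluoropentanoic acid.

5-fluoropentanoic acid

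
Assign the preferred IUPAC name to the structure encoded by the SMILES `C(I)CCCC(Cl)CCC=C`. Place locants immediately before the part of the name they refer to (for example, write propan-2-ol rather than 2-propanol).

The longest chain bearing the multiple bond is 9 carbons long (nonane).
A C=C double bond in the chain gives the infix -ene-.
The numbering direction is chosen so that numbering from this end puts the double bond at C-1 rather than C-8.
This places the double bond between C-1 and C-2; a chloro group at C-5; an iodo group at C-9.
The substituents are ordered alphabetically, ignoring any di-/tri- multipliers.
Assembling the pieces gives 5-chloro-9-iodonon-1-ene.

5-chloro-9-iodonon-1-ene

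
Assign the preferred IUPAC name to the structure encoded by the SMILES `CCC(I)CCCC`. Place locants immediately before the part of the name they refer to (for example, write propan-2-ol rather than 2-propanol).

3-iodoheptane

The longest carbon chain is 7 atoms: the parent is heptane.
Choose the numbering such that the substituent locant set {3} is lower than {5} at the first point of difference.
That gives an iodo group at C-3.
Assembling the pieces gives 3-iodoheptane.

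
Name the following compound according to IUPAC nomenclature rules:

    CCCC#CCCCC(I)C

9-iododec-4-yne

Counting along the main chain through the multiple bond gives 10 carbons: the parent is decane.
A C≡C triple bond in the chain gives the infix -yne-.
The numbering direction is chosen so that numbering from this end puts the triple bond at C-4 rather than C-6.
That gives the triple bond between C-4 and C-5; an iodo group at C-9.
Putting it together: 9-iododec-4-yne.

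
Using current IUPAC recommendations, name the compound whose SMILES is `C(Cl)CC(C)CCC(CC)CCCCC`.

1-chloro-6-ethyl-3-methylundecane

The longest carbon chain is 11 atoms: the parent is undecane.
Number the chain so that the substituent locant set {1,3,6} is lower than {6,9,11} at the first point of difference.
With this numbering: a chloro group at C-1; an ethyl group at C-6; a methyl group at C-3.
The substituents are ordered alphabetically, ignoring any di-/tri- multipliers.
Assembling the pieces gives 1-chloro-6-ethyl-3-methylundecane.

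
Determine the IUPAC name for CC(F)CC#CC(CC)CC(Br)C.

Counting along the main chain through the multiple bond gives 9 carbons: the parent is nonane.
There is one C≡C triple bond, indicated by the ending -yne.
Number the chain so that numbering from this end puts the triple bond at C-4 rather than C-5.
That gives the triple bond between C-4 and C-5; a bromo group at C-8; an ethyl group at C-6; a fluoro group at C-2.
Prefixes are listed alphabetically: bromo, ethyl, fluoro.
Putting it together: 8-bromo-6-ethyl-2-fluoronon-4-yne.

8-bromo-6-ethyl-2-fluoronon-4-yne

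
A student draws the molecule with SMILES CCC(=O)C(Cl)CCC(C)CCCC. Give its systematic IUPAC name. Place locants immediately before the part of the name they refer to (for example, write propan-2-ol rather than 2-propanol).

4-chloro-7-methylundecan-3-one

Counting along the main chain through the carbonyl gives 11 carbons: the parent is undecane.
The principal characteristic group is a ketone (C=O on an internal carbon), named with the suffix -one.
The numbering direction is chosen so that numbering from this end puts the carbonyl group at C-3 rather than C-9.
This places the carbonyl at C-3; a chloro group at C-4; a methyl group at C-7.
Substituent prefixes are cited in alphabetical order (multiplying prefixes like di-/tri- are ignored for ordering).
Assembling the pieces gives 4-chloro-7-methylundecan-3-one.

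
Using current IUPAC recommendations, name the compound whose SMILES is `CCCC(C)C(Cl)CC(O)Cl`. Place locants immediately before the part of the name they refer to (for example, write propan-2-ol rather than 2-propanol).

Counting along the main chain through the –OH group gives 7 carbons: the parent is heptane.
The highest-priority functional group is an alcohol (–OH), so the name ends in -ol.
The numbering direction is chosen so that numbering from this end puts the hydroxyl group at C-1 rather than C-7.
This places the hydroxyl at C-1; chloro groups at C-1 and C-3; a methyl group at C-4.
The substituents are ordered alphabetically, ignoring any di-/tri- multipliers.
The name is 1,3-dichloro-4-methylheptan-1-ol.

1,3-dichloro-4-methylheptan-1-ol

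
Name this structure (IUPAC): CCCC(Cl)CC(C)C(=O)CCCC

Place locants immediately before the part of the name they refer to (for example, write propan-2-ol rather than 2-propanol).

The longest carbon chain that includes the carbonyl has 11 carbons, so the parent hydride is undecane.
A ketone (C=O on an internal carbon) is the principal characteristic group, giving the suffix -one.
The numbering direction is chosen so that numbering from this end puts the carbonyl group at C-5 rather than C-7.
With this numbering: the carbonyl at C-5; a chloro group at C-8; a methyl group at C-6.
Substituent prefixes are cited in alphabetical order (multiplying prefixes like di-/tri- are ignored for ordering).
Putting it together: 8-chloro-6-methylundecan-5-one.

8-chloro-6-methylundecan-5-one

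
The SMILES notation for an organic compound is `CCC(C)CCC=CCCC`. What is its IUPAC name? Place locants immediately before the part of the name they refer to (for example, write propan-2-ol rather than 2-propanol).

The longest chain bearing the multiple bond is 10 carbons long (decane).
There is one C=C double bond, indicated by the ending -ene.
Number the chain so that numbering from this end puts the double bond at C-4 rather than C-6.
That gives the double bond between C-4 and C-5; a methyl group at C-8.
Putting it together: 8-methyldec-4-ene.

8-methyldec-4-ene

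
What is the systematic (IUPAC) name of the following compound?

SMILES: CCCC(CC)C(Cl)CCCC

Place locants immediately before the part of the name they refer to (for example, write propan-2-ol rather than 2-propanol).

5-chloro-4-ethylnonane

The longest carbon chain is 9 atoms: the parent is nonane.
The numbering direction is chosen so that the substituent locant set {4,5} is lower than {5,6} at the first point of difference.
This places a chloro group at C-5; an ethyl group at C-4.
The substituents are ordered alphabetically, ignoring any di-/tri- multipliers.
Assembling the pieces gives 5-chloro-4-ethylnonane.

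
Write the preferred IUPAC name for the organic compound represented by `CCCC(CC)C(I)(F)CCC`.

5-ethyl-4-fluoro-4-iodooctane

The longest carbon chain is 8 atoms: the parent is octane.
Choose the numbering such that the substituent locant set {4,4,5} is lower than {4,5,5} at the first point of difference.
This places an ethyl group at C-5; a fluoro group at C-4; an iodo group at C-4.
Prefixes are listed alphabetically: ethyl, fluoro, iodo.
The name is 5-ethyl-4-fluoro-4-iodooctane.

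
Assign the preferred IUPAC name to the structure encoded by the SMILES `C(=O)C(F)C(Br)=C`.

3-bromo-2-fluorobut-3-enal

The longest carbon chain that includes the –CHO group and the multiple bond has 4 carbons, so the parent hydride is butane.
The principal characteristic group is an aldehyde (terminal –CHO), named with the suffix -al.
The chain contains a C=C double bond, so the unsaturation ending is -ene.
Choose the numbering such that the aldehyde carbon is C-1 by definition.
This places the double bond between C-3 and C-4; a bromo group at C-3; a fluoro group at C-2.
Substituent prefixes are cited in alphabetical order (multiplying prefixes like di-/tri- are ignored for ordering).
Putting it together: 3-bromo-2-fluorobut-3-enal.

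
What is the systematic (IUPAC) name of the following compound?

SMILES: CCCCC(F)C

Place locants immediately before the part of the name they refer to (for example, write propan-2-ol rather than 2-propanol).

The longest continuous carbon chain has 6 atoms, so the parent hydride is hexane.
Choose the numbering such that the substituent locant set {2} is lower than {5} at the first point of difference.
This places a fluoro group at C-2.
The name is 2-fluorohexane.

2-fluorohexane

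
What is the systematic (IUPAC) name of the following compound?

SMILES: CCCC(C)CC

3-methylhexane

The longest carbon chain is 6 atoms: the parent is hexane.
Choose the numbering such that the substituent locant set {3} is lower than {4} at the first point of difference.
With this numbering: a methyl group at C-3.
Putting it together: 3-methylhexane.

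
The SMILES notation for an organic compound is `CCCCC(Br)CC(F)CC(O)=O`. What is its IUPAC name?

5-bromo-3-fluorononanoic acid

The longest carbon chain that includes the –COOH group has 9 carbons, so the parent hydride is nonane.
The highest-priority functional group is a carboxylic acid (terminal –COOH), so the name ends in -oic acid.
The numbering direction is chosen so that the carboxylic acid carbon is C-1 by definition.
This places a bromo group at C-5; a fluoro group at C-3.
Substituent prefixes are cited in alphabetical order (multiplying prefixes like di-/tri- are ignored for ordering).
Assembling the pieces gives 5-bromo-3-fluorononanoic acid.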